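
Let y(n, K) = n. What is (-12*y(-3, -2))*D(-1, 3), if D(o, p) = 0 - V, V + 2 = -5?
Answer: 252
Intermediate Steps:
V = -7 (V = -2 - 5 = -7)
D(o, p) = 7 (D(o, p) = 0 - 1*(-7) = 0 + 7 = 7)
(-12*y(-3, -2))*D(-1, 3) = -12*(-3)*7 = 36*7 = 252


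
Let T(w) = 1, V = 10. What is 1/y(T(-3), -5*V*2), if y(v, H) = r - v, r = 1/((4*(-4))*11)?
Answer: -176/177 ≈ -0.99435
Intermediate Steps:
r = -1/176 (r = 1/(-16*11) = 1/(-176) = -1/176 ≈ -0.0056818)
y(v, H) = -1/176 - v
1/y(T(-3), -5*V*2) = 1/(-1/176 - 1*1) = 1/(-1/176 - 1) = 1/(-177/176) = -176/177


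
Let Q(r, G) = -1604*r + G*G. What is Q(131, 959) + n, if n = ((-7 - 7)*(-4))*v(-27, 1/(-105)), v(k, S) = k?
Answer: 708045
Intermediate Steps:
Q(r, G) = G**2 - 1604*r (Q(r, G) = -1604*r + G**2 = G**2 - 1604*r)
n = -1512 (n = ((-7 - 7)*(-4))*(-27) = -14*(-4)*(-27) = 56*(-27) = -1512)
Q(131, 959) + n = (959**2 - 1604*131) - 1512 = (919681 - 210124) - 1512 = 709557 - 1512 = 708045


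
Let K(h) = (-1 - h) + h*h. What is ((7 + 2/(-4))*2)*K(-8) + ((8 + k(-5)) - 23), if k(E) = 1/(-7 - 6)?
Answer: 11803/13 ≈ 907.92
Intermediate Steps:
k(E) = -1/13 (k(E) = 1/(-13) = -1/13)
K(h) = -1 + h² - h (K(h) = (-1 - h) + h² = -1 + h² - h)
((7 + 2/(-4))*2)*K(-8) + ((8 + k(-5)) - 23) = ((7 + 2/(-4))*2)*(-1 + (-8)² - 1*(-8)) + ((8 - 1/13) - 23) = ((7 + 2*(-¼))*2)*(-1 + 64 + 8) + (103/13 - 23) = ((7 - ½)*2)*71 - 196/13 = ((13/2)*2)*71 - 196/13 = 13*71 - 196/13 = 923 - 196/13 = 11803/13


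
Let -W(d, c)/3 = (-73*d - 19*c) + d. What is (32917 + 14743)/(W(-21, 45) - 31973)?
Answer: -11915/8486 ≈ -1.4041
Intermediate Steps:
W(d, c) = 57*c + 216*d (W(d, c) = -3*((-73*d - 19*c) + d) = -3*(-72*d - 19*c) = 57*c + 216*d)
(32917 + 14743)/(W(-21, 45) - 31973) = (32917 + 14743)/((57*45 + 216*(-21)) - 31973) = 47660/((2565 - 4536) - 31973) = 47660/(-1971 - 31973) = 47660/(-33944) = 47660*(-1/33944) = -11915/8486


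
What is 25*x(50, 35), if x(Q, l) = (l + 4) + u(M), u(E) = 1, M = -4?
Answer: 1000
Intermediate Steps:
x(Q, l) = 5 + l (x(Q, l) = (l + 4) + 1 = (4 + l) + 1 = 5 + l)
25*x(50, 35) = 25*(5 + 35) = 25*40 = 1000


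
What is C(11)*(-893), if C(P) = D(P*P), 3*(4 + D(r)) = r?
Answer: -97337/3 ≈ -32446.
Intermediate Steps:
D(r) = -4 + r/3
C(P) = -4 + P**2/3 (C(P) = -4 + (P*P)/3 = -4 + P**2/3)
C(11)*(-893) = (-4 + (1/3)*11**2)*(-893) = (-4 + (1/3)*121)*(-893) = (-4 + 121/3)*(-893) = (109/3)*(-893) = -97337/3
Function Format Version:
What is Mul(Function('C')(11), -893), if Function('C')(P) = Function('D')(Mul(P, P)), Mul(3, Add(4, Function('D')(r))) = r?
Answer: Rational(-97337, 3) ≈ -32446.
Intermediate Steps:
Function('D')(r) = Add(-4, Mul(Rational(1, 3), r))
Function('C')(P) = Add(-4, Mul(Rational(1, 3), Pow(P, 2))) (Function('C')(P) = Add(-4, Mul(Rational(1, 3), Mul(P, P))) = Add(-4, Mul(Rational(1, 3), Pow(P, 2))))
Mul(Function('C')(11), -893) = Mul(Add(-4, Mul(Rational(1, 3), Pow(11, 2))), -893) = Mul(Add(-4, Mul(Rational(1, 3), 121)), -893) = Mul(Add(-4, Rational(121, 3)), -893) = Mul(Rational(109, 3), -893) = Rational(-97337, 3)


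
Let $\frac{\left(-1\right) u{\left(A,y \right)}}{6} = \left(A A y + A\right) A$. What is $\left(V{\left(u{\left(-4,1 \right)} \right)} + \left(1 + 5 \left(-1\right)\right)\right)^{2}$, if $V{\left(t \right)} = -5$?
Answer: $81$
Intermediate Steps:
$u{\left(A,y \right)} = - 6 A \left(A + y A^{2}\right)$ ($u{\left(A,y \right)} = - 6 \left(A A y + A\right) A = - 6 \left(A^{2} y + A\right) A = - 6 \left(y A^{2} + A\right) A = - 6 \left(A + y A^{2}\right) A = - 6 A \left(A + y A^{2}\right)$)
$\left(V{\left(u{\left(-4,1 \right)} \right)} + \left(1 + 5 \left(-1\right)\right)\right)^{2} = \left(-5 + \left(1 + 5 \left(-1\right)\right)\right)^{2} = \left(-5 + \left(1 - 5\right)\right)^{2} = \left(-5 - 4\right)^{2} = \left(-9\right)^{2} = 81$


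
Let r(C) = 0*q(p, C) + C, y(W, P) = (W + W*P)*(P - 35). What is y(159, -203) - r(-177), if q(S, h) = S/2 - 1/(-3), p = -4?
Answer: 7644261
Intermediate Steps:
q(S, h) = 1/3 + S/2 (q(S, h) = S*(1/2) - 1*(-1/3) = S/2 + 1/3 = 1/3 + S/2)
y(W, P) = (-35 + P)*(W + P*W) (y(W, P) = (W + P*W)*(-35 + P) = (-35 + P)*(W + P*W))
r(C) = C (r(C) = 0*(1/3 + (1/2)*(-4)) + C = 0*(1/3 - 2) + C = 0*(-5/3) + C = 0 + C = C)
y(159, -203) - r(-177) = 159*(-35 + (-203)**2 - 34*(-203)) - 1*(-177) = 159*(-35 + 41209 + 6902) + 177 = 159*48076 + 177 = 7644084 + 177 = 7644261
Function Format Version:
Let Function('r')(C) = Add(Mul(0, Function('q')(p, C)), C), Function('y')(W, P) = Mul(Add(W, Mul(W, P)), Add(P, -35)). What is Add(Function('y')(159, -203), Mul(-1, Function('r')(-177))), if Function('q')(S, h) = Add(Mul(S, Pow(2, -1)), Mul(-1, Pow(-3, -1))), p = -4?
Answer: 7644261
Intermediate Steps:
Function('q')(S, h) = Add(Rational(1, 3), Mul(Rational(1, 2), S)) (Function('q')(S, h) = Add(Mul(S, Rational(1, 2)), Mul(-1, Rational(-1, 3))) = Add(Mul(Rational(1, 2), S), Rational(1, 3)) = Add(Rational(1, 3), Mul(Rational(1, 2), S)))
Function('y')(W, P) = Mul(Add(-35, P), Add(W, Mul(P, W))) (Function('y')(W, P) = Mul(Add(W, Mul(P, W)), Add(-35, P)) = Mul(Add(-35, P), Add(W, Mul(P, W))))
Function('r')(C) = C (Function('r')(C) = Add(Mul(0, Add(Rational(1, 3), Mul(Rational(1, 2), -4))), C) = Add(Mul(0, Add(Rational(1, 3), -2)), C) = Add(Mul(0, Rational(-5, 3)), C) = Add(0, C) = C)
Add(Function('y')(159, -203), Mul(-1, Function('r')(-177))) = Add(Mul(159, Add(-35, Pow(-203, 2), Mul(-34, -203))), Mul(-1, -177)) = Add(Mul(159, Add(-35, 41209, 6902)), 177) = Add(Mul(159, 48076), 177) = Add(7644084, 177) = 7644261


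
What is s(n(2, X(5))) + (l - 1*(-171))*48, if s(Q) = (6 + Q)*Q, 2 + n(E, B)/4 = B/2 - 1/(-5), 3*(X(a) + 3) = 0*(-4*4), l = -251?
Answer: -93624/25 ≈ -3745.0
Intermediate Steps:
X(a) = -3 (X(a) = -3 + (0*(-4*4))/3 = -3 + (0*(-16))/3 = -3 + (⅓)*0 = -3 + 0 = -3)
n(E, B) = -36/5 + 2*B (n(E, B) = -8 + 4*(B/2 - 1/(-5)) = -8 + 4*(B*(½) - 1*(-⅕)) = -8 + 4*(B/2 + ⅕) = -8 + 4*(⅕ + B/2) = -8 + (⅘ + 2*B) = -36/5 + 2*B)
s(Q) = Q*(6 + Q)
s(n(2, X(5))) + (l - 1*(-171))*48 = (-36/5 + 2*(-3))*(6 + (-36/5 + 2*(-3))) + (-251 - 1*(-171))*48 = (-36/5 - 6)*(6 + (-36/5 - 6)) + (-251 + 171)*48 = -66*(6 - 66/5)/5 - 80*48 = -66/5*(-36/5) - 3840 = 2376/25 - 3840 = -93624/25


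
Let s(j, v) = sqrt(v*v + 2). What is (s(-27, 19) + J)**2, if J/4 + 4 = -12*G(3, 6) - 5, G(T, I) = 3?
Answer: 32763 - 3960*sqrt(3) ≈ 25904.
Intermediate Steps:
s(j, v) = sqrt(2 + v**2) (s(j, v) = sqrt(v**2 + 2) = sqrt(2 + v**2))
J = -180 (J = -16 + 4*(-12*3 - 5) = -16 + 4*(-36 - 5) = -16 + 4*(-41) = -16 - 164 = -180)
(s(-27, 19) + J)**2 = (sqrt(2 + 19**2) - 180)**2 = (sqrt(2 + 361) - 180)**2 = (sqrt(363) - 180)**2 = (11*sqrt(3) - 180)**2 = (-180 + 11*sqrt(3))**2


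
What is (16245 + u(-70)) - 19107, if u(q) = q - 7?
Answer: -2939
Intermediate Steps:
u(q) = -7 + q
(16245 + u(-70)) - 19107 = (16245 + (-7 - 70)) - 19107 = (16245 - 77) - 19107 = 16168 - 19107 = -2939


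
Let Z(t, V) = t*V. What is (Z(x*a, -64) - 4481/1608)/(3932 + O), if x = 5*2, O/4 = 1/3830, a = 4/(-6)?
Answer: 1305262085/12107889456 ≈ 0.10780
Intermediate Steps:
a = -⅔ (a = 4*(-⅙) = -⅔ ≈ -0.66667)
O = 2/1915 (O = 4/3830 = 4*(1/3830) = 2/1915 ≈ 0.0010444)
x = 10
Z(t, V) = V*t
(Z(x*a, -64) - 4481/1608)/(3932 + O) = (-640*(-2)/3 - 4481/1608)/(3932 + 2/1915) = (-64*(-20/3) - 4481*1/1608)/(7529782/1915) = (1280/3 - 4481/1608)*(1915/7529782) = (681599/1608)*(1915/7529782) = 1305262085/12107889456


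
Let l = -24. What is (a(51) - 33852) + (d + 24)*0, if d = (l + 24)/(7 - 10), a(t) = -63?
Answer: -33915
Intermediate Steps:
d = 0 (d = (-24 + 24)/(7 - 10) = 0/(-3) = 0*(-1/3) = 0)
(a(51) - 33852) + (d + 24)*0 = (-63 - 33852) + (0 + 24)*0 = -33915 + 24*0 = -33915 + 0 = -33915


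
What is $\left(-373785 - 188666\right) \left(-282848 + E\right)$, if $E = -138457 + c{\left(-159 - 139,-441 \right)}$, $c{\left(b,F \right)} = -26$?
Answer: $236978042281$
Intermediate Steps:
$E = -138483$ ($E = -138457 - 26 = -138483$)
$\left(-373785 - 188666\right) \left(-282848 + E\right) = \left(-373785 - 188666\right) \left(-282848 - 138483\right) = \left(-562451\right) \left(-421331\right) = 236978042281$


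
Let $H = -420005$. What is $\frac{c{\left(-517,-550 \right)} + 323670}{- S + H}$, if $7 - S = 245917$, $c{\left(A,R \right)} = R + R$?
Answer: $- \frac{64514}{34819} \approx -1.8528$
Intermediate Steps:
$c{\left(A,R \right)} = 2 R$
$S = -245910$ ($S = 7 - 245917 = -245910$)
$\frac{c{\left(-517,-550 \right)} + 323670}{- S + H} = \frac{2 \left(-550\right) + 323670}{\left(-1\right) \left(-245910\right) - 420005} = \frac{-1100 + 323670}{245910 - 420005} = \frac{322570}{-174095} = 322570 \left(- \frac{1}{174095}\right) = - \frac{64514}{34819}$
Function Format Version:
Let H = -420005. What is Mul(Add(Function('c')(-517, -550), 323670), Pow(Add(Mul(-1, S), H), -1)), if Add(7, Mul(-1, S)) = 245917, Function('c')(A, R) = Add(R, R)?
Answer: Rational(-64514, 34819) ≈ -1.8528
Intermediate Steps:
Function('c')(A, R) = Mul(2, R)
S = -245910 (S = Add(7, Mul(-1, 245917)) = Add(7, -245917) = -245910)
Mul(Add(Function('c')(-517, -550), 323670), Pow(Add(Mul(-1, S), H), -1)) = Mul(Add(Mul(2, -550), 323670), Pow(Add(Mul(-1, -245910), -420005), -1)) = Mul(Add(-1100, 323670), Pow(Add(245910, -420005), -1)) = Mul(322570, Pow(-174095, -1)) = Mul(322570, Rational(-1, 174095)) = Rational(-64514, 34819)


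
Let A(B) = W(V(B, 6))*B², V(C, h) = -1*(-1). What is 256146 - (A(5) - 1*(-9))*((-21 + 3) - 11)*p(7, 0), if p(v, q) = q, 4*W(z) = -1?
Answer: 256146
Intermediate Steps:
V(C, h) = 1
W(z) = -¼ (W(z) = (¼)*(-1) = -¼)
A(B) = -B²/4
256146 - (A(5) - 1*(-9))*((-21 + 3) - 11)*p(7, 0) = 256146 - (-¼*5² - 1*(-9))*((-21 + 3) - 11)*0 = 256146 - (-¼*25 + 9)*(-18 - 11)*0 = 256146 - (-25/4 + 9)*(-29)*0 = 256146 - (11/4)*(-29)*0 = 256146 - (-319)*0/4 = 256146 - 1*0 = 256146 + 0 = 256146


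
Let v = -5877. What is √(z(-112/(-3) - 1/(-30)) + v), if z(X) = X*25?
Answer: I*√177942/6 ≈ 70.305*I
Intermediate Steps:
z(X) = 25*X
√(z(-112/(-3) - 1/(-30)) + v) = √(25*(-112/(-3) - 1/(-30)) - 5877) = √(25*(-112*(-⅓) - 1*(-1/30)) - 5877) = √(25*(112/3 + 1/30) - 5877) = √(25*(1121/30) - 5877) = √(5605/6 - 5877) = √(-29657/6) = I*√177942/6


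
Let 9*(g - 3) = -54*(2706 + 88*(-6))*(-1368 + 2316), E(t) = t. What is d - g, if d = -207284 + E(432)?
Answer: 12181609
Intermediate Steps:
g = -12388461 (g = 3 + (-54*(2706 + 88*(-6))*(-1368 + 2316))/9 = 3 + (-54*(2706 - 528)*948)/9 = 3 + (-117612*948)/9 = 3 + (-54*2064744)/9 = 3 + (1/9)*(-111496176) = 3 - 12388464 = -12388461)
d = -206852 (d = -207284 + 432 = -206852)
d - g = -206852 - 1*(-12388461) = -206852 + 12388461 = 12181609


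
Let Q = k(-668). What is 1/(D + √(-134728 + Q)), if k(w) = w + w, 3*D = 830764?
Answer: 623073/172542512068 - 9*I*√2126/86271256034 ≈ 3.6111e-6 - 4.8101e-9*I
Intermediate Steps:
D = 830764/3 (D = (⅓)*830764 = 830764/3 ≈ 2.7692e+5)
k(w) = 2*w
Q = -1336 (Q = 2*(-668) = -1336)
1/(D + √(-134728 + Q)) = 1/(830764/3 + √(-134728 - 1336)) = 1/(830764/3 + √(-136064)) = 1/(830764/3 + 8*I*√2126)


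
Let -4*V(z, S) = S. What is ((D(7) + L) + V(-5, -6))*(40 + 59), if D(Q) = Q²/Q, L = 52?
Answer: 11979/2 ≈ 5989.5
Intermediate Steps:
V(z, S) = -S/4
D(Q) = Q
((D(7) + L) + V(-5, -6))*(40 + 59) = ((7 + 52) - ¼*(-6))*(40 + 59) = (59 + 3/2)*99 = (121/2)*99 = 11979/2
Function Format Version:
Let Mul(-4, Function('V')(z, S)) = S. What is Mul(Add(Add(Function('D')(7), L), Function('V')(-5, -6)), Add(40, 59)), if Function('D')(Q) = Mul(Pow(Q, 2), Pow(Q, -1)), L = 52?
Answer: Rational(11979, 2) ≈ 5989.5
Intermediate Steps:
Function('V')(z, S) = Mul(Rational(-1, 4), S)
Function('D')(Q) = Q
Mul(Add(Add(Function('D')(7), L), Function('V')(-5, -6)), Add(40, 59)) = Mul(Add(Add(7, 52), Mul(Rational(-1, 4), -6)), Add(40, 59)) = Mul(Add(59, Rational(3, 2)), 99) = Mul(Rational(121, 2), 99) = Rational(11979, 2)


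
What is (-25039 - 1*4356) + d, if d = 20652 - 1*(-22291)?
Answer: 13548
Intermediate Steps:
d = 42943 (d = 20652 + 22291 = 42943)
(-25039 - 1*4356) + d = (-25039 - 1*4356) + 42943 = (-25039 - 4356) + 42943 = -29395 + 42943 = 13548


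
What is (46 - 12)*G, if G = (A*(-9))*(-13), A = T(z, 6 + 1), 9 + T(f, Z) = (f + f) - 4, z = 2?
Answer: -35802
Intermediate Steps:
T(f, Z) = -13 + 2*f (T(f, Z) = -9 + ((f + f) - 4) = -9 + (2*f - 4) = -9 + (-4 + 2*f) = -13 + 2*f)
A = -9 (A = -13 + 2*2 = -13 + 4 = -9)
G = -1053 (G = -9*(-9)*(-13) = 81*(-13) = -1053)
(46 - 12)*G = (46 - 12)*(-1053) = 34*(-1053) = -35802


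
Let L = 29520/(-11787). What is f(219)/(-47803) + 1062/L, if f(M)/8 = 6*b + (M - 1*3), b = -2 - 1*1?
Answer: -33246381459/78396920 ≈ -424.08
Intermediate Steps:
L = -9840/3929 (L = 29520*(-1/11787) = -9840/3929 ≈ -2.5045)
b = -3 (b = -2 - 1 = -3)
f(M) = -168 + 8*M (f(M) = 8*(6*(-3) + (M - 1*3)) = 8*(-18 + (M - 3)) = 8*(-18 + (-3 + M)) = 8*(-21 + M) = -168 + 8*M)
f(219)/(-47803) + 1062/L = (-168 + 8*219)/(-47803) + 1062/(-9840/3929) = (-168 + 1752)*(-1/47803) + 1062*(-3929/9840) = 1584*(-1/47803) - 695433/1640 = -1584/47803 - 695433/1640 = -33246381459/78396920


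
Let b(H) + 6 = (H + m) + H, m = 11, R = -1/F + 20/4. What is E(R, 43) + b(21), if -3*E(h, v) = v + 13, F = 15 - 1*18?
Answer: 85/3 ≈ 28.333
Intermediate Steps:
F = -3 (F = 15 - 18 = -3)
R = 16/3 (R = -1/(-3) + 20/4 = -1*(-⅓) + 20*(¼) = ⅓ + 5 = 16/3 ≈ 5.3333)
E(h, v) = -13/3 - v/3 (E(h, v) = -(v + 13)/3 = -(13 + v)/3 = -13/3 - v/3)
b(H) = 5 + 2*H (b(H) = -6 + ((H + 11) + H) = -6 + ((11 + H) + H) = -6 + (11 + 2*H) = 5 + 2*H)
E(R, 43) + b(21) = (-13/3 - ⅓*43) + (5 + 2*21) = (-13/3 - 43/3) + (5 + 42) = -56/3 + 47 = 85/3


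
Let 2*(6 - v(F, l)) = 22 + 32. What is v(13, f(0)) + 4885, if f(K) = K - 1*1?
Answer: 4864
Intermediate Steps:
f(K) = -1 + K (f(K) = K - 1 = -1 + K)
v(F, l) = -21 (v(F, l) = 6 - (22 + 32)/2 = 6 - 1/2*54 = 6 - 27 = -21)
v(13, f(0)) + 4885 = -21 + 4885 = 4864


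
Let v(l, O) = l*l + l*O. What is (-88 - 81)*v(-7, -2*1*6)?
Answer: -22477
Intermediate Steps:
v(l, O) = l**2 + O*l
(-88 - 81)*v(-7, -2*1*6) = (-88 - 81)*(-7*(-2*1*6 - 7)) = -(-1183)*(-2*6 - 7) = -(-1183)*(-12 - 7) = -(-1183)*(-19) = -169*133 = -22477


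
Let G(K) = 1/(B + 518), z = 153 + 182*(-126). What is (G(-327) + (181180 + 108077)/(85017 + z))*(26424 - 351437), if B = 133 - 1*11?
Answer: -436145585343/288640 ≈ -1.5110e+6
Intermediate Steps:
z = -22779 (z = 153 - 22932 = -22779)
B = 122 (B = 133 - 11 = 122)
G(K) = 1/640 (G(K) = 1/(122 + 518) = 1/640)
(G(-327) + (181180 + 108077)/(85017 + z))*(26424 - 351437) = (1/640 + (181180 + 108077)/(85017 - 22779))*(26424 - 351437) = (1/640 + 289257/62238)*(-325013) = (1/640 + 289257*(1/62238))*(-325013) = (1/640 + 96419/20746)*(-325013) = (30864453/6638720)*(-325013) = -436145585343/288640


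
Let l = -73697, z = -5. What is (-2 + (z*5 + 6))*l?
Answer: 1547637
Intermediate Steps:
(-2 + (z*5 + 6))*l = (-2 + (-5*5 + 6))*(-73697) = (-2 + (-25 + 6))*(-73697) = (-2 - 19)*(-73697) = -21*(-73697) = 1547637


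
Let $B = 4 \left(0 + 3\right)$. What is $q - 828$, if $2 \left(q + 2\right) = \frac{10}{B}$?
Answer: $- \frac{9955}{12} \approx -829.58$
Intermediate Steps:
$B = 12$ ($B = 4 \cdot 3 = 12$)
$q = - \frac{19}{12}$ ($q = -2 + \frac{10 \cdot \frac{1}{12}}{2} = -2 + \frac{1}{2} \cdot \frac{5}{6} = -2 + \frac{5}{12} = - \frac{19}{12} \approx -1.5833$)
$q - 828 = - \frac{19}{12} - 828 = - \frac{9955}{12}$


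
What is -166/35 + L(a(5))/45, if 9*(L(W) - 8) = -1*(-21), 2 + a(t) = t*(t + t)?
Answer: -853/189 ≈ -4.5132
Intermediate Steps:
a(t) = -2 + 2*t² (a(t) = -2 + t*(t + t) = -2 + t*(2*t) = -2 + 2*t²)
L(W) = 31/3 (L(W) = 8 + (-1*(-21))/9 = 8 + (⅑)*21 = 8 + 7/3 = 31/3)
-166/35 + L(a(5))/45 = -166/35 + (31/3)/45 = -166*1/35 + (31/3)*(1/45) = -166/35 + 31/135 = -853/189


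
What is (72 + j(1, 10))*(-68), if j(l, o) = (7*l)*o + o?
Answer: -10336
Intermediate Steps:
j(l, o) = o + 7*l*o (j(l, o) = 7*l*o + o = o + 7*l*o)
(72 + j(1, 10))*(-68) = (72 + 10*(1 + 7*1))*(-68) = (72 + 10*(1 + 7))*(-68) = (72 + 10*8)*(-68) = (72 + 80)*(-68) = 152*(-68) = -10336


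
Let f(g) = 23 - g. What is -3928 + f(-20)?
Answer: -3885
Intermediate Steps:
-3928 + f(-20) = -3928 + (23 - 1*(-20)) = -3928 + (23 + 20) = -3928 + 43 = -3885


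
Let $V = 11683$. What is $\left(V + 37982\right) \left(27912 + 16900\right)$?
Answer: $2225587980$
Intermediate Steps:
$\left(V + 37982\right) \left(27912 + 16900\right) = \left(11683 + 37982\right) \left(27912 + 16900\right) = 49665 \cdot 44812 = 2225587980$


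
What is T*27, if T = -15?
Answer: -405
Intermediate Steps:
T*27 = -15*27 = -405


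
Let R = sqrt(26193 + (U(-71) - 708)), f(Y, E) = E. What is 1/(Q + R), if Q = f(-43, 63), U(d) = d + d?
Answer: -63/21374 + sqrt(25343)/21374 ≈ 0.0045006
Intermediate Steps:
U(d) = 2*d
R = sqrt(25343) (R = sqrt(26193 + (2*(-71) - 708)) = sqrt(26193 + (-142 - 708)) = sqrt(26193 - 850) = sqrt(25343) ≈ 159.19)
Q = 63
1/(Q + R) = 1/(63 + sqrt(25343))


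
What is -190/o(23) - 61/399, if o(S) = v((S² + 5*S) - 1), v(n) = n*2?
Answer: -77128/256557 ≈ -0.30063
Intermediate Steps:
v(n) = 2*n
o(S) = -2 + 2*S² + 10*S (o(S) = 2*((S² + 5*S) - 1) = 2*(-1 + S² + 5*S) = -2 + 2*S² + 10*S)
-190/o(23) - 61/399 = -190/(-2 + 2*23² + 10*23) - 61/399 = -190/(-2 + 2*529 + 230) - 61*1/399 = -190/(-2 + 1058 + 230) - 61/399 = -190/1286 - 61/399 = -190*1/1286 - 61/399 = -95/643 - 61/399 = -77128/256557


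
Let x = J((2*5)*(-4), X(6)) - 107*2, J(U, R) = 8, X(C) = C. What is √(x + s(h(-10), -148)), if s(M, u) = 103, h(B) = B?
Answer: I*√103 ≈ 10.149*I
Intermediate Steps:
x = -206 (x = 8 - 107*2 = 8 - 214 = -206)
√(x + s(h(-10), -148)) = √(-206 + 103) = √(-103) = I*√103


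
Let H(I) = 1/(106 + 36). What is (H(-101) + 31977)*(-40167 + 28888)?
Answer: -51214950065/142 ≈ -3.6067e+8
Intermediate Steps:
H(I) = 1/142
(H(-101) + 31977)*(-40167 + 28888) = (1/142 + 31977)*(-40167 + 28888) = (4540735/142)*(-11279) = -51214950065/142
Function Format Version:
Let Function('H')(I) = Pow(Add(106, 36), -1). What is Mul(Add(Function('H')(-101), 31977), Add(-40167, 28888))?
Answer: Rational(-51214950065, 142) ≈ -3.6067e+8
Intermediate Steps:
Function('H')(I) = Rational(1, 142) (Function('H')(I) = Pow(142, -1) = Rational(1, 142))
Mul(Add(Function('H')(-101), 31977), Add(-40167, 28888)) = Mul(Add(Rational(1, 142), 31977), Add(-40167, 28888)) = Mul(Rational(4540735, 142), -11279) = Rational(-51214950065, 142)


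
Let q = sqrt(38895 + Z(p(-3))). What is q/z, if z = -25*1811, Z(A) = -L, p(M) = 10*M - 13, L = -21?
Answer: -6*sqrt(1081)/45275 ≈ -0.0043572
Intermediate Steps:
p(M) = -13 + 10*M
Z(A) = 21 (Z(A) = -1*(-21) = 21)
z = -45275
q = 6*sqrt(1081) (q = sqrt(38895 + 21) = sqrt(38916) = 6*sqrt(1081) ≈ 197.27)
q/z = (6*sqrt(1081))/(-45275) = (6*sqrt(1081))*(-1/45275) = -6*sqrt(1081)/45275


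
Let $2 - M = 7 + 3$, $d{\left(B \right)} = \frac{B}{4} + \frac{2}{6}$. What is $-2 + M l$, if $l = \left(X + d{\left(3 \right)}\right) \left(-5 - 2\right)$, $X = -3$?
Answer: $- \frac{328}{3} \approx -109.33$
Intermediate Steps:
$d{\left(B \right)} = \frac{1}{3} + \frac{B}{4}$ ($d{\left(B \right)} = B \frac{1}{4} + 2 \cdot \frac{1}{6} = \frac{B}{4} + \frac{1}{3} = \frac{1}{3} + \frac{B}{4}$)
$M = -8$ ($M = 2 - \left(7 + 3\right) = 2 - 10 = -8$)
$l = \frac{161}{12}$ ($l = \left(-3 + \left(\frac{1}{3} + \frac{1}{4} \cdot 3\right)\right) \left(-5 - 2\right) = \left(-3 + \left(\frac{1}{3} + \frac{3}{4}\right)\right) \left(-7\right) = \left(-3 + \frac{13}{12}\right) \left(-7\right) = \left(- \frac{23}{12}\right) \left(-7\right) = \frac{161}{12} \approx 13.417$)
$-2 + M l = -2 - \frac{322}{3} = - \frac{328}{3}$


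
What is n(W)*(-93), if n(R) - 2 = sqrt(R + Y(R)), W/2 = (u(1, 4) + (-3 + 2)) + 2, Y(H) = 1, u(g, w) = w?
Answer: -186 - 93*sqrt(11) ≈ -494.45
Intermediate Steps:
W = 10 (W = 2*((4 + (-3 + 2)) + 2) = 2*((4 - 1) + 2) = 2*(3 + 2) = 2*5 = 10)
n(R) = 2 + sqrt(1 + R) (n(R) = 2 + sqrt(R + 1) = 2 + sqrt(1 + R))
n(W)*(-93) = (2 + sqrt(1 + 10))*(-93) = (2 + sqrt(11))*(-93) = -186 - 93*sqrt(11)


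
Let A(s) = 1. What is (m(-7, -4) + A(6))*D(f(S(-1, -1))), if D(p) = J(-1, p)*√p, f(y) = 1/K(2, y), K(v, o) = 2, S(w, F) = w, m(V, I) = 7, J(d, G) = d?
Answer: -4*√2 ≈ -5.6569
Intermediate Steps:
f(y) = ½ (f(y) = 1/2 = ½)
D(p) = -√p
(m(-7, -4) + A(6))*D(f(S(-1, -1))) = (7 + 1)*(-√(½)) = 8*(-√2/2) = -4*√2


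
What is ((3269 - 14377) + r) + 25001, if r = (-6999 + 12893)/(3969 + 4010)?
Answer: 110858141/7979 ≈ 13894.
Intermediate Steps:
r = 5894/7979 ≈ 0.73869
((3269 - 14377) + r) + 25001 = ((3269 - 14377) + 5894/7979) + 25001 = (-11108 + 5894/7979) + 25001 = -88624838/7979 + 25001 = 110858141/7979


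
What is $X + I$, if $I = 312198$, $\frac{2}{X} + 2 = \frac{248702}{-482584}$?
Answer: $\frac{189483410546}{606935} \approx 3.122 \cdot 10^{5}$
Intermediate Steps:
$X = - \frac{482584}{606935}$ ($X = \frac{2}{-2 + \frac{248702}{-482584}} = \frac{2}{-2 + 248702 \left(- \frac{1}{482584}\right)} = \frac{2}{-2 - \frac{124351}{241292}} = \frac{2}{- \frac{606935}{241292}} = 2 \left(- \frac{241292}{606935}\right) = - \frac{482584}{606935} \approx -0.79512$)
$X + I = - \frac{482584}{606935} + 312198 = \frac{189483410546}{606935}$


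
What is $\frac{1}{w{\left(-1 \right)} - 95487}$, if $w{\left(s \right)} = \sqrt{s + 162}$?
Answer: $- \frac{13641}{1302538144} - \frac{\sqrt{161}}{9117767008} \approx -1.0474 \cdot 10^{-5}$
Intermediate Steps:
$w{\left(s \right)} = \sqrt{162 + s}$
$\frac{1}{w{\left(-1 \right)} - 95487} = \frac{1}{\sqrt{162 - 1} - 95487} = \frac{1}{\sqrt{161} - 95487} = \frac{1}{-95487 + \sqrt{161}}$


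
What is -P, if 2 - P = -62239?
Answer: -62241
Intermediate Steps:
P = 62241 (P = 2 - 1*(-62239) = 2 + 62239 = 62241)
-P = -1*62241 = -62241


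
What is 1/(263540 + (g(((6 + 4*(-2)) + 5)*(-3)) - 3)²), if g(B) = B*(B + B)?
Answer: 1/288821 ≈ 3.4624e-6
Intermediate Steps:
g(B) = 2*B² (g(B) = B*(2*B) = 2*B²)
1/(263540 + (g(((6 + 4*(-2)) + 5)*(-3)) - 3)²) = 1/(263540 + (2*(((6 + 4*(-2)) + 5)*(-3))² - 3)²) = 1/(263540 + (2*(((6 - 8) + 5)*(-3))² - 3)²) = 1/(263540 + (2*((-2 + 5)*(-3))² - 3)²) = 1/(263540 + (2*(3*(-3))² - 3)²) = 1/(263540 + (2*(-9)² - 3)²) = 1/(263540 + (2*81 - 3)²) = 1/(263540 + (162 - 3)²) = 1/(263540 + 159²) = 1/(263540 + 25281) = 1/288821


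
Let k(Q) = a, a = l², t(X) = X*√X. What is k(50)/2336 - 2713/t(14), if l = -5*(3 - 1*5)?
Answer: 25/584 - 2713*√14/196 ≈ -51.749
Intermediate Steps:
t(X) = X^(3/2)
l = 10 (l = -5*(3 - 5) = -5*(-2) = 10)
a = 100 (a = 10² = 100)
k(Q) = 100
k(50)/2336 - 2713/t(14) = 100/2336 - 2713*√14/196 = 100*(1/2336) - 2713*√14/196 = 25/584 - 2713*√14/196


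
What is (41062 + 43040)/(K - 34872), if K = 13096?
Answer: -42051/10888 ≈ -3.8621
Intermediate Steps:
(41062 + 43040)/(K - 34872) = (41062 + 43040)/(13096 - 34872) = 84102/(-21776) = 84102*(-1/21776) = -42051/10888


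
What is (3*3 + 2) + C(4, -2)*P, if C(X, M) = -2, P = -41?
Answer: 93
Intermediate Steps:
(3*3 + 2) + C(4, -2)*P = (3*3 + 2) - 2*(-41) = (9 + 2) + 82 = 11 + 82 = 93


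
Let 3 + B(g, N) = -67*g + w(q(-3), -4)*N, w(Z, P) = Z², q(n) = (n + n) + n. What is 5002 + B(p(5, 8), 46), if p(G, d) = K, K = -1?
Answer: 8792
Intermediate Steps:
q(n) = 3*n (q(n) = 2*n + n = 3*n)
p(G, d) = -1
B(g, N) = -3 - 67*g + 81*N (B(g, N) = -3 + (-67*g + (3*(-3))²*N) = -3 + (-67*g + (-9)²*N) = -3 + (-67*g + 81*N) = -3 - 67*g + 81*N)
5002 + B(p(5, 8), 46) = 5002 + (-3 - 67*(-1) + 81*46) = 5002 + (-3 + 67 + 3726) = 5002 + 3790 = 8792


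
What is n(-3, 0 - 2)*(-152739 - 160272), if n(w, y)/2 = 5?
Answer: -3130110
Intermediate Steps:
n(w, y) = 10 (n(w, y) = 2*5 = 10)
n(-3, 0 - 2)*(-152739 - 160272) = 10*(-152739 - 160272) = 10*(-313011) = -3130110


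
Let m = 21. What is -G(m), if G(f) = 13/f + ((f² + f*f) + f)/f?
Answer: -916/21 ≈ -43.619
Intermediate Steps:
G(f) = 13/f + (f + 2*f²)/f (G(f) = 13/f + ((f² + f²) + f)/f = 13/f + (2*f² + f)/f = 13/f + (f + 2*f²)/f)
-G(m) = -(1 + 2*21 + 13/21) = -(1 + 42 + 13*(1/21)) = -(1 + 42 + 13/21) = -1*916/21 = -916/21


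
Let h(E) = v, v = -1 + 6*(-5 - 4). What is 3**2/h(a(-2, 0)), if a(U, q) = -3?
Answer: -9/55 ≈ -0.16364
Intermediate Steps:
v = -55 (v = -1 + 6*(-9) = -1 - 54 = -55)
h(E) = -55
3**2/h(a(-2, 0)) = 3**2/(-55) = 9*(-1/55) = -9/55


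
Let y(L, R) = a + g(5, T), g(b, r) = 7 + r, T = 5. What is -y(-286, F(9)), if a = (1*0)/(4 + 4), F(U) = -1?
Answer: -12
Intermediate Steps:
a = 0 (a = 0/8 = 0*(⅛) = 0)
y(L, R) = 12 (y(L, R) = 0 + (7 + 5) = 0 + 12 = 12)
-y(-286, F(9)) = -1*12 = -12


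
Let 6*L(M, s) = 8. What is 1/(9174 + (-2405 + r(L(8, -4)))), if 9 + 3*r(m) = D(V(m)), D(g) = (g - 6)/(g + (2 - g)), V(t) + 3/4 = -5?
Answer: 24/162337 ≈ 0.00014784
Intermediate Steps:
V(t) = -23/4 (V(t) = -¾ - 5 = -23/4)
L(M, s) = 4/3 (L(M, s) = (⅙)*8 = 4/3)
D(g) = -3 + g/2 (D(g) = (-6 + g)/2 = (-6 + g)*(½) = -3 + g/2)
r(m) = -119/24 (r(m) = -3 + (-3 + (½)*(-23/4))/3 = -3 + (-3 - 23/8)/3 = -3 + (⅓)*(-47/8) = -3 - 47/24 = -119/24)
1/(9174 + (-2405 + r(L(8, -4)))) = 1/(9174 + (-2405 - 119/24)) = 1/(9174 - 57839/24) = 1/(162337/24) = 24/162337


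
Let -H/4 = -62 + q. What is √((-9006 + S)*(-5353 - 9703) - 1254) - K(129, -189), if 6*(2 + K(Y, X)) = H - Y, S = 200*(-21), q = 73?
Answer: 185/6 + √198828282 ≈ 14131.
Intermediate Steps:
H = -44 (H = -4*(-62 + 73) = -4*11 = -44)
S = -4200
K(Y, X) = -28/3 - Y/6 (K(Y, X) = -2 + (-44 - Y)/6 = -2 + (-22/3 - Y/6) = -28/3 - Y/6)
√((-9006 + S)*(-5353 - 9703) - 1254) - K(129, -189) = √((-9006 - 4200)*(-5353 - 9703) - 1254) - (-28/3 - ⅙*129) = √(-13206*(-15056) - 1254) - (-28/3 - 43/2) = √(198829536 - 1254) - 1*(-185/6) = √198828282 + 185/6 = 185/6 + √198828282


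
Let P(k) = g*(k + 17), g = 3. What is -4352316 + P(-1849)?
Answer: -4357812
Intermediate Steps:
P(k) = 51 + 3*k (P(k) = 3*(k + 17) = 3*(17 + k) = 51 + 3*k)
-4352316 + P(-1849) = -4352316 + (51 + 3*(-1849)) = -4352316 + (51 - 5547) = -4352316 - 5496 = -4357812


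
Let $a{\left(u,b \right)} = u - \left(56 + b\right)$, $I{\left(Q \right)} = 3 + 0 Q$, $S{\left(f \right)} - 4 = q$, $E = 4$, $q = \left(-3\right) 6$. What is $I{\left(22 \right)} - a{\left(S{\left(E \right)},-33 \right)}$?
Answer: $40$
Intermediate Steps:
$q = -18$
$S{\left(f \right)} = -14$ ($S{\left(f \right)} = 4 - 18 = -14$)
$I{\left(Q \right)} = 3$ ($I{\left(Q \right)} = 3 + 0 = 3$)
$a{\left(u,b \right)} = -56 + u - b$
$I{\left(22 \right)} - a{\left(S{\left(E \right)},-33 \right)} = 3 - \left(-56 - 14 - -33\right) = 3 - \left(-56 - 14 + 33\right) = 3 - -37 = 3 + 37 = 40$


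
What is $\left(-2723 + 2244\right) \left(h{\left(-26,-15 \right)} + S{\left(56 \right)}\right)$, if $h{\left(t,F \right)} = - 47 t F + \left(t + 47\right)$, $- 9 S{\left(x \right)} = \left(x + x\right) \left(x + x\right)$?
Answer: $\frac{84938675}{9} \approx 9.4376 \cdot 10^{6}$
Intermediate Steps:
$S{\left(x \right)} = - \frac{4 x^{2}}{9}$ ($S{\left(x \right)} = - \frac{\left(x + x\right) \left(x + x\right)}{9} = - \frac{2 x 2 x}{9} = - \frac{4 x^{2}}{9}$)
$h{\left(t,F \right)} = 47 + t - 47 F t$ ($h{\left(t,F \right)} = - 47 F t + \left(47 + t\right) = 47 + t - 47 F t$)
$\left(-2723 + 2244\right) \left(h{\left(-26,-15 \right)} + S{\left(56 \right)}\right) = \left(-2723 + 2244\right) \left(\left(47 - 26 - \left(-705\right) \left(-26\right)\right) - \frac{4 \cdot 56^{2}}{9}\right) = - 479 \left(\left(47 - 26 - 18330\right) - \frac{12544}{9}\right) = - 479 \left(-18309 - \frac{12544}{9}\right) = \left(-479\right) \left(- \frac{177325}{9}\right) = \frac{84938675}{9}$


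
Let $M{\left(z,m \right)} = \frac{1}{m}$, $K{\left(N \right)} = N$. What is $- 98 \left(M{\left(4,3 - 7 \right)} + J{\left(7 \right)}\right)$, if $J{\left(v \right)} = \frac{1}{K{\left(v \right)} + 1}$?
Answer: $\frac{49}{4} \approx 12.25$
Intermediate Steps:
$J{\left(v \right)} = \frac{1}{1 + v}$ ($J{\left(v \right)} = \frac{1}{v + 1} = \frac{1}{1 + v}$)
$- 98 \left(M{\left(4,3 - 7 \right)} + J{\left(7 \right)}\right) = - 98 \left(\frac{1}{3 - 7} + \frac{1}{1 + 7}\right) = - 98 \left(\frac{1}{3 - 7} + \frac{1}{8}\right) = - 98 \left(\frac{1}{-4} + \frac{1}{8}\right) = - 98 \left(- \frac{1}{4} + \frac{1}{8}\right) = \left(-98\right) \left(- \frac{1}{8}\right) = \frac{49}{4}$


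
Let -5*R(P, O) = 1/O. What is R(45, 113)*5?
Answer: -1/113 ≈ -0.0088496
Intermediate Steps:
R(P, O) = -1/(5*O)
R(45, 113)*5 = -1/5/113*5 = -1/5*1/113*5 = -1/565*5 = -1/113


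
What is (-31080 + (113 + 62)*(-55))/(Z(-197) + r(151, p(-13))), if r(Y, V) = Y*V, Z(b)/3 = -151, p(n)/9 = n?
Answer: 8141/3624 ≈ 2.2464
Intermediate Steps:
p(n) = 9*n
Z(b) = -453 (Z(b) = 3*(-151) = -453)
r(Y, V) = V*Y
(-31080 + (113 + 62)*(-55))/(Z(-197) + r(151, p(-13))) = (-31080 + (113 + 62)*(-55))/(-453 + (9*(-13))*151) = (-31080 + 175*(-55))/(-453 - 117*151) = (-31080 - 9625)/(-453 - 17667) = -40705/(-18120) = -40705*(-1/18120) = 8141/3624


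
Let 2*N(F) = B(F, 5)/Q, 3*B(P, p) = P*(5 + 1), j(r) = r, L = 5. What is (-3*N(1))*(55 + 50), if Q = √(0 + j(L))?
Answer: -63*√5 ≈ -140.87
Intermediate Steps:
B(P, p) = 2*P (B(P, p) = (P*(5 + 1))/3 = (P*6)/3 = (6*P)/3 = 2*P)
Q = √5 (Q = √(0 + 5) = √5 ≈ 2.2361)
N(F) = F*√5/5 (N(F) = ((2*F)/(√5))/2 = ((2*F)*(√5/5))/2 = (2*F*√5/5)/2 = F*√5/5)
(-3*N(1))*(55 + 50) = (-3*√5/5)*(55 + 50) = -3*√5/5*105 = -63*√5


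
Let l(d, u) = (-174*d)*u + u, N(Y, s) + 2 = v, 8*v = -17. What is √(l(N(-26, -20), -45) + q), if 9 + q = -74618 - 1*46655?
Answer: I*√614503/2 ≈ 391.95*I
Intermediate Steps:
v = -17/8 (v = (⅛)*(-17) = -17/8 ≈ -2.1250)
q = -121282 (q = -9 + (-74618 - 1*46655) = -9 + (-74618 - 46655) = -9 - 121273 = -121282)
N(Y, s) = -33/8 (N(Y, s) = -2 - 17/8 = -33/8)
l(d, u) = u - 174*d*u (l(d, u) = -174*d*u + u = u - 174*d*u)
√(l(N(-26, -20), -45) + q) = √(-45*(1 - 174*(-33/8)) - 121282) = √(-45*(1 + 2871/4) - 121282) = √(-45*2875/4 - 121282) = √(-129375/4 - 121282) = √(-614503/4) = I*√614503/2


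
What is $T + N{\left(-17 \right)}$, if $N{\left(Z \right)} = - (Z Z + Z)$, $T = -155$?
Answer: $-427$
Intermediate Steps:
$N{\left(Z \right)} = - Z - Z^{2}$ ($N{\left(Z \right)} = - (Z^{2} + Z) = - (Z + Z^{2}) = - Z - Z^{2}$)
$T + N{\left(-17 \right)} = -155 - - 17 \left(1 - 17\right) = -155 - \left(-17\right) \left(-16\right) = -155 - 272 = -427$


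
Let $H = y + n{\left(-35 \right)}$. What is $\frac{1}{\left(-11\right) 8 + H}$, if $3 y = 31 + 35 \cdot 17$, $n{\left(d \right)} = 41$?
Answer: $\frac{3}{485} \approx 0.0061856$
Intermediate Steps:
$y = \frac{626}{3}$ ($y = \frac{31 + 35 \cdot 17}{3} = \frac{31 + 595}{3} = \frac{1}{3} \cdot 626 = \frac{626}{3} \approx 208.67$)
$H = \frac{749}{3}$ ($H = \frac{626}{3} + 41 = \frac{749}{3} \approx 249.67$)
$\frac{1}{\left(-11\right) 8 + H} = \frac{1}{\left(-11\right) 8 + \frac{749}{3}} = \frac{1}{-88 + \frac{749}{3}} = \frac{1}{\frac{485}{3}} = \frac{3}{485}$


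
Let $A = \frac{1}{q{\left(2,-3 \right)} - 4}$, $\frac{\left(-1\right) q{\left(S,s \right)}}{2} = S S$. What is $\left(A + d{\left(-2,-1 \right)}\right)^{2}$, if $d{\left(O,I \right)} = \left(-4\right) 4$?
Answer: $\frac{37249}{144} \approx 258.67$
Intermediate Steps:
$q{\left(S,s \right)} = - 2 S^{2}$ ($q{\left(S,s \right)} = - 2 S S = - 2 S^{2}$)
$d{\left(O,I \right)} = -16$
$A = - \frac{1}{12}$ ($A = \frac{1}{- 2 \cdot 2^{2} - 4} = \frac{1}{\left(-2\right) 4 - 4} = \frac{1}{-8 - 4} = \frac{1}{-12} = - \frac{1}{12} \approx -0.083333$)
$\left(A + d{\left(-2,-1 \right)}\right)^{2} = \left(- \frac{1}{12} - 16\right)^{2} = \left(- \frac{193}{12}\right)^{2} = \frac{37249}{144}$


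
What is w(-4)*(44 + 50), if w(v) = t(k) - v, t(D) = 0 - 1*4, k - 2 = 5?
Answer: 0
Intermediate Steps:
k = 7 (k = 2 + 5 = 7)
t(D) = -4 (t(D) = 0 - 4 = -4)
w(v) = -4 - v
w(-4)*(44 + 50) = (-4 - 1*(-4))*(44 + 50) = (-4 + 4)*94 = 0*94 = 0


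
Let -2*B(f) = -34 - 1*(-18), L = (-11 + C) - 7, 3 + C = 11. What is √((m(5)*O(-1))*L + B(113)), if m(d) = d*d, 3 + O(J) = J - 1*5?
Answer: √2258 ≈ 47.518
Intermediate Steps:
C = 8 (C = -3 + 11 = 8)
O(J) = -8 + J (O(J) = -3 + (J - 1*5) = -3 + (J - 5) = -3 + (-5 + J) = -8 + J)
m(d) = d²
L = -10 (L = (-11 + 8) - 7 = -3 - 7 = -10)
B(f) = 8 (B(f) = -(-34 - 1*(-18))/2 = -(-34 + 18)/2 = -½*(-16) = 8)
√((m(5)*O(-1))*L + B(113)) = √((5²*(-8 - 1))*(-10) + 8) = √((25*(-9))*(-10) + 8) = √(-225*(-10) + 8) = √(2250 + 8) = √2258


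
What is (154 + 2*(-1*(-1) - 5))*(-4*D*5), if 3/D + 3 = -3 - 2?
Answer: 1095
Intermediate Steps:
D = -3/8 (D = 3/(-3 + (-3 - 2)) = 3/(-3 - 5) = 3/(-8) = 3*(-⅛) = -3/8 ≈ -0.37500)
(154 + 2*(-1*(-1) - 5))*(-4*D*5) = (154 + 2*(-1*(-1) - 5))*(-4*(-3/8)*5) = (154 + 2*(1 - 5))*((3/2)*5) = (154 + 2*(-4))*(15/2) = (154 - 8)*(15/2) = 146*(15/2) = 1095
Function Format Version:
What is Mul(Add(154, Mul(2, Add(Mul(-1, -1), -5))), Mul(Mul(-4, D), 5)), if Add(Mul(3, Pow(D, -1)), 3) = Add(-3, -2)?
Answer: 1095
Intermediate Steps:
D = Rational(-3, 8) (D = Mul(3, Pow(Add(-3, Add(-3, -2)), -1)) = Mul(3, Pow(Add(-3, -5), -1)) = Mul(3, Pow(-8, -1)) = Mul(3, Rational(-1, 8)) = Rational(-3, 8) ≈ -0.37500)
Mul(Add(154, Mul(2, Add(Mul(-1, -1), -5))), Mul(Mul(-4, D), 5)) = Mul(Add(154, Mul(2, Add(Mul(-1, -1), -5))), Mul(Mul(-4, Rational(-3, 8)), 5)) = Mul(Add(154, Mul(2, Add(1, -5))), Mul(Rational(3, 2), 5)) = Mul(Add(154, Mul(2, -4)), Rational(15, 2)) = Mul(Add(154, -8), Rational(15, 2)) = Mul(146, Rational(15, 2)) = 1095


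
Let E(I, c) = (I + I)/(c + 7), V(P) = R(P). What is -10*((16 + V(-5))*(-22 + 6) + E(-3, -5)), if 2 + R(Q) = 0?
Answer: 2270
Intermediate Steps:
R(Q) = -2 (R(Q) = -2 + 0 = -2)
V(P) = -2
E(I, c) = 2*I/(7 + c) (E(I, c) = (2*I)/(7 + c) = 2*I/(7 + c))
-10*((16 + V(-5))*(-22 + 6) + E(-3, -5)) = -10*((16 - 2)*(-22 + 6) + 2*(-3)/(7 - 5)) = -10*(14*(-16) + 2*(-3)/2) = -10*(-224 + 2*(-3)*(½)) = -10*(-224 - 3) = -10*(-227) = 2270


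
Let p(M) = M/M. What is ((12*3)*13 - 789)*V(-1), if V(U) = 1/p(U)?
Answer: -321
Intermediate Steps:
p(M) = 1
V(U) = 1 (V(U) = 1/1 = 1)
((12*3)*13 - 789)*V(-1) = ((12*3)*13 - 789)*1 = (36*13 - 789)*1 = (468 - 789)*1 = -321*1 = -321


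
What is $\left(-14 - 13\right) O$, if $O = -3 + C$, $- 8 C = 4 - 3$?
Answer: $\frac{675}{8} \approx 84.375$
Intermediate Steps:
$C = - \frac{1}{8}$ ($C = - \frac{4 - 3}{8} = \left(- \frac{1}{8}\right) 1 = - \frac{1}{8} \approx -0.125$)
$O = - \frac{25}{8}$ ($O = -3 - \frac{1}{8} = - \frac{25}{8} \approx -3.125$)
$\left(-14 - 13\right) O = \left(-14 - 13\right) \left(- \frac{25}{8}\right) = \left(-27\right) \left(- \frac{25}{8}\right) = \frac{675}{8}$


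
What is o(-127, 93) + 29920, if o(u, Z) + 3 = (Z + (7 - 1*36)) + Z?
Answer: 30074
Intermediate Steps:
o(u, Z) = -32 + 2*Z (o(u, Z) = -3 + ((Z + (7 - 1*36)) + Z) = -3 + ((Z + (7 - 36)) + Z) = -3 + ((Z - 29) + Z) = -3 + ((-29 + Z) + Z) = -3 + (-29 + 2*Z) = -32 + 2*Z)
o(-127, 93) + 29920 = (-32 + 2*93) + 29920 = (-32 + 186) + 29920 = 154 + 29920 = 30074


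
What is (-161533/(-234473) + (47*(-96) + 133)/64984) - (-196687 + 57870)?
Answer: 2115163187553149/15236993432 ≈ 1.3882e+5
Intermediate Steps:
(-161533/(-234473) + (47*(-96) + 133)/64984) - (-196687 + 57870) = (-161533*(-1/234473) + (-4512 + 133)*(1/64984)) - 1*(-138817) = (161533/234473 - 4379*1/64984) + 138817 = (161533/234473 - 4379/64984) + 138817 = 9470303205/15236993432 + 138817 = 2115163187553149/15236993432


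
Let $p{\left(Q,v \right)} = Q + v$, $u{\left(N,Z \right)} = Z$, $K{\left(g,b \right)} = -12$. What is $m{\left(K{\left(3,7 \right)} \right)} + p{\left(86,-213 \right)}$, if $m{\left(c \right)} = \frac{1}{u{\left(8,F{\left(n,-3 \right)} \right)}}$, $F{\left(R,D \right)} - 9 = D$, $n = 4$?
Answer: $- \frac{761}{6} \approx -126.83$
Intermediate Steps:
$F{\left(R,D \right)} = 9 + D$
$m{\left(c \right)} = \frac{1}{6}$ ($m{\left(c \right)} = \frac{1}{9 - 3} = \frac{1}{6}$)
$m{\left(K{\left(3,7 \right)} \right)} + p{\left(86,-213 \right)} = \frac{1}{6} + \left(86 - 213\right) = \frac{1}{6} - 127 = - \frac{761}{6}$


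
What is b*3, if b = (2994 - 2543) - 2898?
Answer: -7341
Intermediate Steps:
b = -2447 (b = 451 - 2898 = -2447)
b*3 = -2447*3 = -7341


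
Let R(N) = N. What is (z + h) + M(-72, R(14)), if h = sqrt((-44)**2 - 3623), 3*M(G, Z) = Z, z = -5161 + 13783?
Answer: 25880/3 + I*sqrt(1687) ≈ 8626.7 + 41.073*I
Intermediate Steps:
z = 8622
M(G, Z) = Z/3
h = I*sqrt(1687) (h = sqrt(1936 - 3623) = sqrt(-1687) = I*sqrt(1687) ≈ 41.073*I)
(z + h) + M(-72, R(14)) = (8622 + I*sqrt(1687)) + (1/3)*14 = (8622 + I*sqrt(1687)) + 14/3 = 25880/3 + I*sqrt(1687)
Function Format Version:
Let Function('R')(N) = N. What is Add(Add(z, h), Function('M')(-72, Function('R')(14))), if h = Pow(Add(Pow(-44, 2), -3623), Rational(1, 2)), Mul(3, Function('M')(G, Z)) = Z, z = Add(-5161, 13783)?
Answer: Add(Rational(25880, 3), Mul(I, Pow(1687, Rational(1, 2)))) ≈ Add(8626.7, Mul(41.073, I))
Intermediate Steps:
z = 8622
Function('M')(G, Z) = Mul(Rational(1, 3), Z)
h = Mul(I, Pow(1687, Rational(1, 2))) (h = Pow(Add(1936, -3623), Rational(1, 2)) = Pow(-1687, Rational(1, 2)) = Mul(I, Pow(1687, Rational(1, 2))) ≈ Mul(41.073, I))
Add(Add(z, h), Function('M')(-72, Function('R')(14))) = Add(Add(8622, Mul(I, Pow(1687, Rational(1, 2)))), Mul(Rational(1, 3), 14)) = Add(Add(8622, Mul(I, Pow(1687, Rational(1, 2)))), Rational(14, 3)) = Add(Rational(25880, 3), Mul(I, Pow(1687, Rational(1, 2))))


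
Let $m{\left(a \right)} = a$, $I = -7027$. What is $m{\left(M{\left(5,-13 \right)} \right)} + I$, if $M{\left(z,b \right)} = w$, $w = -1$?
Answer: $-7028$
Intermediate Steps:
$M{\left(z,b \right)} = -1$
$m{\left(M{\left(5,-13 \right)} \right)} + I = -1 - 7027 = -7028$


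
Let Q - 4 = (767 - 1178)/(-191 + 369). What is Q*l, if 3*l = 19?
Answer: 5719/534 ≈ 10.710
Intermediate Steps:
l = 19/3 (l = (⅓)*19 = 19/3 ≈ 6.3333)
Q = 301/178 (Q = 4 + (767 - 1178)/(-191 + 369) = 4 - 411/178 = 301/178 ≈ 1.6910)
Q*l = (301/178)*(19/3) = 5719/534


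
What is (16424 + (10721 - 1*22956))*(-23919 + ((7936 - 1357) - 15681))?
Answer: -138324969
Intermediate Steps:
(16424 + (10721 - 1*22956))*(-23919 + ((7936 - 1357) - 15681)) = (16424 + (10721 - 22956))*(-23919 + (6579 - 15681)) = (16424 - 12235)*(-23919 - 9102) = 4189*(-33021) = -138324969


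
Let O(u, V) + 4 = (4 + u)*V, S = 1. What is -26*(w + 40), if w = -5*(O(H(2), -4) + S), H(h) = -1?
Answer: -2990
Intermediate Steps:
O(u, V) = -4 + V*(4 + u) (O(u, V) = -4 + (4 + u)*V = -4 + V*(4 + u))
w = 75 (w = -5*((-4 + 4*(-4) - 4*(-1)) + 1) = -5*((-4 - 16 + 4) + 1) = -5*(-16 + 1) = -5*(-15) = 75)
-26*(w + 40) = -26*(75 + 40) = -26*115 = -2990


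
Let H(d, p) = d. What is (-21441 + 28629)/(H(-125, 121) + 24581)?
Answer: 599/2038 ≈ 0.29392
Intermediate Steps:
(-21441 + 28629)/(H(-125, 121) + 24581) = (-21441 + 28629)/(-125 + 24581) = 7188/24456 = 7188*(1/24456) = 599/2038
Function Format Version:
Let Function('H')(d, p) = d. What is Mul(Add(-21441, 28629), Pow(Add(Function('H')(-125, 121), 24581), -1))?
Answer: Rational(599, 2038) ≈ 0.29392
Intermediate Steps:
Mul(Add(-21441, 28629), Pow(Add(Function('H')(-125, 121), 24581), -1)) = Mul(Add(-21441, 28629), Pow(Add(-125, 24581), -1)) = Mul(7188, Pow(24456, -1)) = Mul(7188, Rational(1, 24456)) = Rational(599, 2038)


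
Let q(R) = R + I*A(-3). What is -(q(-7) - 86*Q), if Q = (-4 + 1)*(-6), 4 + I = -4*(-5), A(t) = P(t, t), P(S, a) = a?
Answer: 1603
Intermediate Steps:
A(t) = t
I = 16 (I = -4 - 4*(-5) = -4 + 20 = 16)
Q = 18 (Q = -3*(-6) = 18)
q(R) = -48 + R (q(R) = R + 16*(-3) = R - 48 = -48 + R)
-(q(-7) - 86*Q) = -((-48 - 7) - 86*18) = -(-55 - 1548) = -1*(-1603) = 1603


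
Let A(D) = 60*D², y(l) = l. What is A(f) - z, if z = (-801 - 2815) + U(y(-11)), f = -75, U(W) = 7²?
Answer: 341067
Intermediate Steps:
U(W) = 49
z = -3567 (z = (-801 - 2815) + 49 = -3616 + 49 = -3567)
A(f) - z = 60*(-75)² - 1*(-3567) = 60*5625 + 3567 = 337500 + 3567 = 341067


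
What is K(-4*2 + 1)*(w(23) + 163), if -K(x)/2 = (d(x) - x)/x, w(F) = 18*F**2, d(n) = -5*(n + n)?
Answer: 213070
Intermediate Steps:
d(n) = -10*n
K(x) = 22 (K(x) = -2*(-10*x - x)/x = -2*(-11*x)/x = -2*(-11) = 22)
K(-4*2 + 1)*(w(23) + 163) = 22*(18*23**2 + 163) = 22*(18*529 + 163) = 22*(9522 + 163) = 22*9685 = 213070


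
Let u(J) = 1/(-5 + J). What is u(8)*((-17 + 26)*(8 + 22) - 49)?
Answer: 221/3 ≈ 73.667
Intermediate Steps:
u(8)*((-17 + 26)*(8 + 22) - 49) = ((-17 + 26)*(8 + 22) - 49)/(-5 + 8) = (9*30 - 49)/3 = (270 - 49)/3 = (1/3)*221 = 221/3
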